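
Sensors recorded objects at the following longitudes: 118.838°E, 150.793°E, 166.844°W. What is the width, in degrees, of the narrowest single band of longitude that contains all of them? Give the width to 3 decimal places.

74.318°

Sort the longitudes: -166.844°, +118.838°, +150.793°.
Eastward gaps between consecutive values (wrapping around): 285.682°, 31.955°, 42.363°.
Largest gap = 285.682° ⇒ minimal covering band is its complement: 360° − 285.682° = 74.318°.
Band runs from +118.838° eastward to -166.844°, crossing the antimeridian.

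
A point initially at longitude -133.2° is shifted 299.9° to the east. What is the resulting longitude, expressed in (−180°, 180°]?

+166.7°

Start at -133.2°; shift +299.9° → +166.7°.
+166.7° already lies in (−180°, 180°].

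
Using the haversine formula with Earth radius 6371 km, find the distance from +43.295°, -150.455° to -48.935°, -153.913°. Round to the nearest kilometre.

10261 km

Δλ = -153.913 − -150.455 = -3.458°.
Δφ = -48.935 − 43.295 = -92.230°.
a = sin²(Δφ/2) + cos φ₁ · cos φ₂ · sin²(Δλ/2) = 0.519891.
c = 2·atan2(√a, √(1−a)) = 1.61059 rad → d = 6371·c ≈ 10261.06 km.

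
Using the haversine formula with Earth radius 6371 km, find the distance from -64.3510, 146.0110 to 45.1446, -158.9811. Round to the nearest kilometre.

Δλ = -158.9811 − 146.0110 = -304.9921°; wrapped into (−180°, 180°]: 55.0079°.
Δφ = 45.1446 − -64.3510 = 109.4956°.
a = sin²(Δφ/2) + cos φ₁ · cos φ₂ · sin²(Δλ/2) = 0.731979.
c = 2·atan2(√a, √(1−a)) = 2.05325 rad → d = 6371·c ≈ 13081.28 km.

13081 km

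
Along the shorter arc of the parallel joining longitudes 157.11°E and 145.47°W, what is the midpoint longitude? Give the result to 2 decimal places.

Signed shortest Δλ from +157.11° to -145.47° is +57.42°.
Midpoint longitude = +157.11° + (+57.42°)/2 = +157.11° + 28.71° = +185.82°.
Normalise into (−180°, 180°]: -174.18°.
(The naïve average (+157.11 + -145.47)/2 = 5.82° is on the wrong side of the globe.)

174.18°W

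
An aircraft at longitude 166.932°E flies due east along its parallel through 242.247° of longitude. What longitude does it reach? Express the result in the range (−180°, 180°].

49.179°E

Start at +166.932°; shift +242.247° → +409.179°.
+409.179° lies outside (−180°, 180°]; subtract 360° → +49.179°.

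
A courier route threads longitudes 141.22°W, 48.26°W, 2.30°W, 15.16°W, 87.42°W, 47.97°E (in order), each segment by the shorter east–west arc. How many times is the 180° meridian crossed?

0

Leg 1: -141.22° → -48.26°, shortest Δλ = 92.96° (east) — does not cross 180°.
Leg 2: -48.26° → -2.30°, shortest Δλ = 45.96° (east) — does not cross 180°.
Leg 3: -2.30° → -15.16°, shortest Δλ = -12.86° (west) — does not cross 180°.
Leg 4: -15.16° → -87.42°, shortest Δλ = -72.26° (west) — does not cross 180°.
Leg 5: -87.42° → +47.97°, shortest Δλ = 135.39° (east) — does not cross 180°.
Total crossings: 0.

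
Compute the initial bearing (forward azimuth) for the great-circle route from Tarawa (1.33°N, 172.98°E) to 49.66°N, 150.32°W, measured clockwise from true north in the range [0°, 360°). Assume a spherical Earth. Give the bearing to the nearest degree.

27°

Δλ = -150.32 − 172.98 = -323.30°; wrapped into (−180°, 180°]: 36.70°.
θ = atan2( sin Δλ · cos φ₂ , cos φ₁ · sin φ₂ − sin φ₁ · cos φ₂ · cos Δλ )
  = atan2(0.38686, 0.74996) = 27.286° → normalised to [0°, 360°): 27.286°.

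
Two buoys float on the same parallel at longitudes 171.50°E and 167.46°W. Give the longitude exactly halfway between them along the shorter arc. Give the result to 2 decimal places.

177.98°W

Signed shortest Δλ from +171.50° to -167.46° is +21.04°.
Midpoint longitude = +171.50° + (+21.04°)/2 = +171.50° + 10.52° = +182.02°.
Normalise into (−180°, 180°]: -177.98°.
(The naïve average (+171.50 + -167.46)/2 = 2.02° is on the wrong side of the globe.)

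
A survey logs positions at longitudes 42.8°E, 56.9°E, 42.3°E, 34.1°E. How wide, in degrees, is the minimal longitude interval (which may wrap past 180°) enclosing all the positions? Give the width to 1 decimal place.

22.8°

Sort the longitudes: +34.1°, +42.3°, +42.8°, +56.9°.
Eastward gaps between consecutive values (wrapping around): 8.2°, 0.5°, 14.1°, 337.2°.
Largest gap = 337.2° ⇒ minimal covering band is its complement: 360° − 337.2° = 22.8°.
Band runs from +34.1° eastward to +56.9°.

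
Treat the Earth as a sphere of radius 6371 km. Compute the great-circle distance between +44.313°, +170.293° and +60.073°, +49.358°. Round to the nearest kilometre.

7233 km

Δλ = 49.358 − 170.293 = -120.935°.
Δφ = 60.073 − 44.313 = 15.760°.
a = sin²(Δφ/2) + cos φ₁ · cos φ₂ · sin²(Δλ/2) = 0.289040.
c = 2·atan2(√a, √(1−a)) = 1.13523 rad → d = 6371·c ≈ 7232.57 km.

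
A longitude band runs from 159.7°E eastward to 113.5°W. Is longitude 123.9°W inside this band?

Yes

Band width going east from +159.7° to -113.5°: ((-113.5 − 159.7) mod 360) = 86.8°.
Offset of -123.9° east of the west edge: ((-123.9 − 159.7) mod 360) = 76.4°.
76.4° ≤ 86.8° ⇒ inside.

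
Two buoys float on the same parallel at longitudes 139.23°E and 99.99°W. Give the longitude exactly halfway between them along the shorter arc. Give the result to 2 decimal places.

Signed shortest Δλ from +139.23° to -99.99° is +120.78°.
Midpoint longitude = +139.23° + (+120.78°)/2 = +139.23° + 60.39° = +199.62°.
Normalise into (−180°, 180°]: -160.38°.
(The naïve average (+139.23 + -99.99)/2 = 19.62° is on the wrong side of the globe.)

160.38°W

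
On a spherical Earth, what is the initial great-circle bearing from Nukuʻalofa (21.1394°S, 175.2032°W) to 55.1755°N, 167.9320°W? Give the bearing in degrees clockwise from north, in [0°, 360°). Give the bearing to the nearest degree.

Δλ = -167.9320 − -175.2032 = 7.2712°.
θ = atan2( sin Δλ · cos φ₂ , cos φ₁ · sin φ₂ − sin φ₁ · cos φ₂ · cos Δλ )
  = atan2(0.07228, 0.96995) = 4.262° → normalised to [0°, 360°): 4.262°.

4°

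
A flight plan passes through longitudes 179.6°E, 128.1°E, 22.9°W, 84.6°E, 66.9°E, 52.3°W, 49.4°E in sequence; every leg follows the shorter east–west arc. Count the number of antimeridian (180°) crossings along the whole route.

0

Leg 1: +179.6° → +128.1°, shortest Δλ = -51.5° (west) — does not cross 180°.
Leg 2: +128.1° → -22.9°, shortest Δλ = -151.0° (west) — does not cross 180°.
Leg 3: -22.9° → +84.6°, shortest Δλ = 107.5° (east) — does not cross 180°.
Leg 4: +84.6° → +66.9°, shortest Δλ = -17.7° (west) — does not cross 180°.
Leg 5: +66.9° → -52.3°, shortest Δλ = -119.2° (west) — does not cross 180°.
Leg 6: -52.3° → +49.4°, shortest Δλ = 101.7° (east) — does not cross 180°.
Total crossings: 0.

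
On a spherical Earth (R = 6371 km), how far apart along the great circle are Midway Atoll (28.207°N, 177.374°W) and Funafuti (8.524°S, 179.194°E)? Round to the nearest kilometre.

4101 km

Δλ = 179.194 − -177.374 = 356.568°; wrapped into (−180°, 180°]: -3.432°.
Δφ = -8.524 − 28.207 = -36.731°.
a = sin²(Δφ/2) + cos φ₁ · cos φ₂ · sin²(Δλ/2) = 0.100055.
c = 2·atan2(√a, √(1−a)) = 0.64369 rad → d = 6371·c ≈ 4100.92 km.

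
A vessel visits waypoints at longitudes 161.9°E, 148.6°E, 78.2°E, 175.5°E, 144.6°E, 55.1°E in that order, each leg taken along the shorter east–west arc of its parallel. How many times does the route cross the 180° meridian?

0

Leg 1: +161.9° → +148.6°, shortest Δλ = -13.3° (west) — does not cross 180°.
Leg 2: +148.6° → +78.2°, shortest Δλ = -70.4° (west) — does not cross 180°.
Leg 3: +78.2° → +175.5°, shortest Δλ = 97.3° (east) — does not cross 180°.
Leg 4: +175.5° → +144.6°, shortest Δλ = -30.9° (west) — does not cross 180°.
Leg 5: +144.6° → +55.1°, shortest Δλ = -89.5° (west) — does not cross 180°.
Total crossings: 0.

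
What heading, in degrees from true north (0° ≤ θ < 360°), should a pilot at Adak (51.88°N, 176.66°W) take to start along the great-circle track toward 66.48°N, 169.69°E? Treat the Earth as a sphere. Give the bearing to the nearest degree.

340°

Δλ = 169.69 − -176.66 = 346.35°; wrapped into (−180°, 180°]: -13.65°.
θ = atan2( sin Δλ · cos φ₂ , cos φ₁ · sin φ₂ − sin φ₁ · cos φ₂ · cos Δλ )
  = atan2(-0.09418, 0.26094) = -19.845° → normalised to [0°, 360°): 340.155°.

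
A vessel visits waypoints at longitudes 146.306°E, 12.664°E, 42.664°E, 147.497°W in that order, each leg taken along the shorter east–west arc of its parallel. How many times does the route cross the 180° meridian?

Leg 1: +146.306° → +12.664°, shortest Δλ = -133.642° (west) — does not cross 180°.
Leg 2: +12.664° → +42.664°, shortest Δλ = 30.0° (east) — does not cross 180°.
Leg 3: +42.664° → -147.497°, shortest Δλ = 169.839° (east) — crosses 180°.
Total crossings: 1.

1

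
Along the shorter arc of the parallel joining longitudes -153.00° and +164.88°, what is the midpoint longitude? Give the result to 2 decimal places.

-174.06°

Signed shortest Δλ from -153.00° to +164.88° is -42.12°.
Midpoint longitude = -153.00° + (-42.12°)/2 = -153.00° − 21.06° = -174.06°.
(The naïve average (-153.00 + +164.88)/2 = 5.94° is on the wrong side of the globe.)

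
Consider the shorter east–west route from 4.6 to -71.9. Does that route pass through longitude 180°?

Signed shortest Δλ = ((-71.9 − 4.6 + 180) mod 360) − 180 = -76.5°.
Going west by 76.5° from +4.6° reaches -71.9° without touching 180°.

No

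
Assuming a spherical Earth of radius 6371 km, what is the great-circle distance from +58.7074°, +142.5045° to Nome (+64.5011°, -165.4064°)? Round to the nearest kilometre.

Δλ = -165.4064 − 142.5045 = -307.9109°; wrapped into (−180°, 180°]: 52.0891°.
Δφ = 64.5011 − 58.7074 = 5.7937°.
a = sin²(Δφ/2) + cos φ₁ · cos φ₂ · sin²(Δλ/2) = 0.045661.
c = 2·atan2(√a, √(1−a)) = 0.43069 rad → d = 6371·c ≈ 2743.91 km.

2744 km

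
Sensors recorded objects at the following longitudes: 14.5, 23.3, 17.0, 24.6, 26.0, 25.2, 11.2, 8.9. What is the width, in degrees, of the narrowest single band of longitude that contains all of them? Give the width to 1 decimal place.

Sort the longitudes: +8.9°, +11.2°, +14.5°, +17.0°, +23.3°, +24.6°, +25.2°, +26.0°.
Eastward gaps between consecutive values (wrapping around): 2.3°, 3.3°, 2.5°, 6.3°, 1.3°, 0.6°, 0.8°, 342.9°.
Largest gap = 342.9° ⇒ minimal covering band is its complement: 360° − 342.9° = 17.1°.
Band runs from +8.9° eastward to +26.0°.

17.1°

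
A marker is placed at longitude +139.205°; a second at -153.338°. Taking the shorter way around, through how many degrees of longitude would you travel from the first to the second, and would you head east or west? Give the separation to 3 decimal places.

67.457° east

Raw difference: -153.338 − 139.205 = -292.543°.
Normalise into (−180°, 180°]: -292.543° + 360° = 67.457°.
Positive ⇒ the second point lies to the east; separation 67.457°.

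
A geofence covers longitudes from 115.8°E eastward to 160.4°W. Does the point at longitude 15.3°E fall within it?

Band width going east from +115.8° to -160.4°: ((-160.4 − 115.8) mod 360) = 83.8°.
Offset of +15.3° east of the west edge: ((15.3 − 115.8) mod 360) = 259.5°.
259.5° > 83.8° ⇒ outside.

No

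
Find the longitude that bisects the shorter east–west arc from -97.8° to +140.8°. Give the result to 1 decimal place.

-158.5°

Signed shortest Δλ from -97.8° to +140.8° is -121.4°.
Midpoint longitude = -97.8° + (-121.4°)/2 = -97.8° − 60.7° = -158.5°.
(The naïve average (-97.8 + +140.8)/2 = 21.5° is on the wrong side of the globe.)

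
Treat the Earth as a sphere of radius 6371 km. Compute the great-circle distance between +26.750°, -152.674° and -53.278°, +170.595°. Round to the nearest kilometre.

9579 km

Δλ = 170.595 − -152.674 = 323.269°; wrapped into (−180°, 180°]: -36.731°.
Δφ = -53.278 − 26.750 = -80.028°.
a = sin²(Δφ/2) + cos φ₁ · cos φ₂ · sin²(Δλ/2) = 0.466423.
c = 2·atan2(√a, √(1−a)) = 1.50359 rad → d = 6371·c ≈ 9579.38 km.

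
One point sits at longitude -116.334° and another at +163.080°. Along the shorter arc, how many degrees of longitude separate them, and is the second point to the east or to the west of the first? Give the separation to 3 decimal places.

Raw difference: 163.080 − -116.334 = 279.414°.
Normalise into (−180°, 180°]: 279.414° − 360° = -80.586°.
Negative ⇒ the second point lies to the west; separation 80.586°.

80.586° west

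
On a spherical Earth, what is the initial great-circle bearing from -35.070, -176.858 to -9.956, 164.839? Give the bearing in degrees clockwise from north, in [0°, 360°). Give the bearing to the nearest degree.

322°

Δλ = 164.839 − -176.858 = 341.697°; wrapped into (−180°, 180°]: -18.303°.
θ = atan2( sin Δλ · cos φ₂ , cos φ₁ · sin φ₂ − sin φ₁ · cos φ₂ · cos Δλ )
  = atan2(-0.30931, 0.39579) = -38.008° → normalised to [0°, 360°): 321.992°.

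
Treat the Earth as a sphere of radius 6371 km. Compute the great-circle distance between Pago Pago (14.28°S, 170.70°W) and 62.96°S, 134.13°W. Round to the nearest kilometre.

6116 km

Δλ = -134.13 − -170.70 = 36.57°.
Δφ = -62.96 − -14.28 = -48.68°.
a = sin²(Δφ/2) + cos φ₁ · cos φ₂ · sin²(Δλ/2) = 0.213235.
c = 2·atan2(√a, √(1−a)) = 0.95999 rad → d = 6371·c ≈ 6116.09 km.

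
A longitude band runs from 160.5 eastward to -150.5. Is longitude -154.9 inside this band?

Yes

Band width going east from +160.5° to -150.5°: ((-150.5 − 160.5) mod 360) = 49.0°.
Offset of -154.9° east of the west edge: ((-154.9 − 160.5) mod 360) = 44.6°.
44.6° ≤ 49.0° ⇒ inside.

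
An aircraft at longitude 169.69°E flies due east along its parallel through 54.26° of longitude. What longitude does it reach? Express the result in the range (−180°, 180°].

136.05°W

Start at +169.69°; shift +54.26° → +223.95°.
+223.95° lies outside (−180°, 180°]; subtract 360° → -136.05°.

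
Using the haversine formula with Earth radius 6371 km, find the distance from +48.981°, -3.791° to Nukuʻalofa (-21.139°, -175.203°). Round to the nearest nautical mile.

Δλ = -175.203 − -3.791 = -171.412°.
Δφ = -21.139 − 48.981 = -70.120°.
a = sin²(Δφ/2) + cos φ₁ · cos φ₂ · sin²(Δλ/2) = 0.938688.
c = 2·atan2(√a, √(1−a)) = 2.64116 rad → d = 6371·c ≈ 16826.83 km ≈ 9085.76 nmi.

9086 nmi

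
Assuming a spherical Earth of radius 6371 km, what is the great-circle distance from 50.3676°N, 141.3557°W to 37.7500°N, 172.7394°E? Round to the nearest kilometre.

3855 km

Δλ = 172.7394 − -141.3557 = 314.0951°; wrapped into (−180°, 180°]: -45.9049°.
Δφ = 37.7500 − 50.3676 = -12.6176°.
a = sin²(Δφ/2) + cos φ₁ · cos φ₂ · sin²(Δλ/2) = 0.088774.
c = 2·atan2(√a, √(1−a)) = 0.60509 rad → d = 6371·c ≈ 3855.01 km.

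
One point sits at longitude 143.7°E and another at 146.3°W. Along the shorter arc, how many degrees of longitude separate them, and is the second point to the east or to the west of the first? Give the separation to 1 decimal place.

Raw difference: -146.3 − 143.7 = -290.0°.
Normalise into (−180°, 180°]: -290.0° + 360° = 70.0°.
Positive ⇒ the second point lies to the east; separation 70.0°.

70.0° east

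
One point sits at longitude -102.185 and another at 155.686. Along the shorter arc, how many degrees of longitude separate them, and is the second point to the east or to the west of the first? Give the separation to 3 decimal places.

102.129° west

Raw difference: 155.686 − -102.185 = 257.871°.
Normalise into (−180°, 180°]: 257.871° − 360° = -102.129°.
Negative ⇒ the second point lies to the west; separation 102.129°.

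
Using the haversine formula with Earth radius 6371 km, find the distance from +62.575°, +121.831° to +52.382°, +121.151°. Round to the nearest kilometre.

Δλ = 121.151 − 121.831 = -0.680°.
Δφ = 52.382 − 62.575 = -10.193°.
a = sin²(Δφ/2) + cos φ₁ · cos φ₂ · sin²(Δλ/2) = 0.007901.
c = 2·atan2(√a, √(1−a)) = 0.17801 rad → d = 6371·c ≈ 1134.12 km.

1134 km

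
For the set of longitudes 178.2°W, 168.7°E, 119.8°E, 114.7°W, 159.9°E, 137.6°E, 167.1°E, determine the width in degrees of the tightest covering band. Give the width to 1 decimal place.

Sort the longitudes: -178.2°, -114.7°, +119.8°, +137.6°, +159.9°, +167.1°, +168.7°.
Eastward gaps between consecutive values (wrapping around): 63.5°, 234.5°, 17.8°, 22.3°, 7.2°, 1.6°, 13.1°.
Largest gap = 234.5° ⇒ minimal covering band is its complement: 360° − 234.5° = 125.5°.
Band runs from +119.8° eastward to -114.7°, crossing the antimeridian.

125.5°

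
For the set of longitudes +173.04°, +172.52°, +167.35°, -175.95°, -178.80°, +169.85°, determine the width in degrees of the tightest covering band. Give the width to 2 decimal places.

16.70°

Sort the longitudes: -178.80°, -175.95°, +167.35°, +169.85°, +172.52°, +173.04°.
Eastward gaps between consecutive values (wrapping around): 2.85°, 343.30°, 2.50°, 2.67°, 0.52°, 8.16°.
Largest gap = 343.30° ⇒ minimal covering band is its complement: 360° − 343.30° = 16.70°.
Band runs from +167.35° eastward to -175.95°, crossing the antimeridian.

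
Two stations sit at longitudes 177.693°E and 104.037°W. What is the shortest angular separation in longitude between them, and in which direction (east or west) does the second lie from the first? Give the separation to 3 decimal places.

Raw difference: -104.037 − 177.693 = -281.73°.
Normalise into (−180°, 180°]: -281.73° + 360° = 78.27°.
Positive ⇒ the second point lies to the east; separation 78.270°.

78.270° east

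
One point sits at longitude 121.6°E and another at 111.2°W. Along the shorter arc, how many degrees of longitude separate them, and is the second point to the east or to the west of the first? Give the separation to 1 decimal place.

127.2° east

Raw difference: -111.2 − 121.6 = -232.8°.
Normalise into (−180°, 180°]: -232.8° + 360° = 127.2°.
Positive ⇒ the second point lies to the east; separation 127.2°.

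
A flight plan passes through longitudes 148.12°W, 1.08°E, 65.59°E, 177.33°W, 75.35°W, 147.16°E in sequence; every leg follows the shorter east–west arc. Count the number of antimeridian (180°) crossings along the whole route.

Leg 1: -148.12° → +1.08°, shortest Δλ = 149.2° (east) — does not cross 180°.
Leg 2: +1.08° → +65.59°, shortest Δλ = 64.51° (east) — does not cross 180°.
Leg 3: +65.59° → -177.33°, shortest Δλ = 117.08° (east) — crosses 180°.
Leg 4: -177.33° → -75.35°, shortest Δλ = 101.98° (east) — does not cross 180°.
Leg 5: -75.35° → +147.16°, shortest Δλ = -137.49° (west) — crosses 180°.
Total crossings: 2.

2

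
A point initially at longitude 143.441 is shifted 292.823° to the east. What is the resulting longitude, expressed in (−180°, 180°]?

+76.264°

Start at +143.441°; shift +292.823° → +436.264°.
+436.264° lies outside (−180°, 180°]; subtract 360° → +76.264°.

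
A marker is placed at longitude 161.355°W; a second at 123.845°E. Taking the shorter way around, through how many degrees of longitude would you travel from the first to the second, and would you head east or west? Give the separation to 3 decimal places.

Raw difference: 123.845 − -161.355 = 285.2°.
Normalise into (−180°, 180°]: 285.2° − 360° = -74.8°.
Negative ⇒ the second point lies to the west; separation 74.800°.

74.800° west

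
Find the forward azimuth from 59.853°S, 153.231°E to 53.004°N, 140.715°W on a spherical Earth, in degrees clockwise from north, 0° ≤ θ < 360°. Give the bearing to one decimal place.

Δλ = -140.715 − 153.231 = -293.946°; wrapped into (−180°, 180°]: 66.054°.
θ = atan2( sin Δλ · cos φ₂ , cos φ₁ · sin φ₂ − sin φ₁ · cos φ₂ · cos Δλ )
  = atan2(0.54996, 0.61232) = 41.929° → normalised to [0°, 360°): 41.929°.

41.9°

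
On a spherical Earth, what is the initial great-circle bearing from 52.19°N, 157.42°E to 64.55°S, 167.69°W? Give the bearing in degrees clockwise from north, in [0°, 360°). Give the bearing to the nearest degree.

164°

Δλ = -167.69 − 157.42 = -325.11°; wrapped into (−180°, 180°]: 34.89°.
θ = atan2( sin Δλ · cos φ₂ , cos φ₁ · sin φ₂ − sin φ₁ · cos φ₂ · cos Δλ )
  = atan2(0.24580, -0.83203) = 163.542° → normalised to [0°, 360°): 163.542°.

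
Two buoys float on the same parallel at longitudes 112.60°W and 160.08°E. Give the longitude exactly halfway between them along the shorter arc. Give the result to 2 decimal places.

Signed shortest Δλ from -112.60° to +160.08° is -87.32°.
Midpoint longitude = -112.60° + (-87.32°)/2 = -112.60° − 43.66° = -156.26°.
(The naïve average (-112.60 + +160.08)/2 = 23.74° is on the wrong side of the globe.)

156.26°W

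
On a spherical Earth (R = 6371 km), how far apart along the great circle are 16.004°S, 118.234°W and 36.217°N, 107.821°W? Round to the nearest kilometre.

5909 km

Δλ = -107.821 − -118.234 = 10.413°.
Δφ = 36.217 − -16.004 = 52.221°.
a = sin²(Δφ/2) + cos φ₁ · cos φ₂ · sin²(Δλ/2) = 0.200077.
c = 2·atan2(√a, √(1−a)) = 0.92749 rad → d = 6371·c ≈ 5909.03 km.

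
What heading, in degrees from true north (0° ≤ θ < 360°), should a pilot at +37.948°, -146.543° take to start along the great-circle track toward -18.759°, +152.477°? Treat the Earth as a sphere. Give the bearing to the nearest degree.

Δλ = 152.477 − -146.543 = 299.020°; wrapped into (−180°, 180°]: -60.980°.
θ = atan2( sin Δλ · cos φ₂ , cos φ₁ · sin φ₂ − sin φ₁ · cos φ₂ · cos Δλ )
  = atan2(-0.82800, -0.53607) = -122.920° → normalised to [0°, 360°): 237.080°.

237°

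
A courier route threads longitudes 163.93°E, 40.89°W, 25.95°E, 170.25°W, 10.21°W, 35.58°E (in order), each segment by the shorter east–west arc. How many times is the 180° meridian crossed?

Leg 1: +163.93° → -40.89°, shortest Δλ = 155.18° (east) — crosses 180°.
Leg 2: -40.89° → +25.95°, shortest Δλ = 66.84° (east) — does not cross 180°.
Leg 3: +25.95° → -170.25°, shortest Δλ = 163.8° (east) — crosses 180°.
Leg 4: -170.25° → -10.21°, shortest Δλ = 160.04° (east) — does not cross 180°.
Leg 5: -10.21° → +35.58°, shortest Δλ = 45.79° (east) — does not cross 180°.
Total crossings: 2.

2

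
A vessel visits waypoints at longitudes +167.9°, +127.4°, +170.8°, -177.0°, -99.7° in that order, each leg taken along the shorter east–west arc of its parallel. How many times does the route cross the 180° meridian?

1

Leg 1: +167.9° → +127.4°, shortest Δλ = -40.5° (west) — does not cross 180°.
Leg 2: +127.4° → +170.8°, shortest Δλ = 43.4° (east) — does not cross 180°.
Leg 3: +170.8° → -177.0°, shortest Δλ = 12.2° (east) — crosses 180°.
Leg 4: -177.0° → -99.7°, shortest Δλ = 77.3° (east) — does not cross 180°.
Total crossings: 1.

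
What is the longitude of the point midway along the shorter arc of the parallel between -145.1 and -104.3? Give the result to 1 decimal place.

-124.7°

Signed shortest Δλ from -145.1° to -104.3° is +40.8°.
Midpoint longitude = -145.1° + (+40.8°)/2 = -145.1° + 20.4° = -124.7°.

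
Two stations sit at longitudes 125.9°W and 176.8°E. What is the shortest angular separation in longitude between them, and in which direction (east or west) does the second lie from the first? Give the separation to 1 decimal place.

57.3° west

Raw difference: 176.8 − -125.9 = 302.7°.
Normalise into (−180°, 180°]: 302.7° − 360° = -57.3°.
Negative ⇒ the second point lies to the west; separation 57.3°.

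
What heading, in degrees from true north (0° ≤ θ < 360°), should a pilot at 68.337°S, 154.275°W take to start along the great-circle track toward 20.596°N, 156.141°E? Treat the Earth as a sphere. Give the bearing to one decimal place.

Δλ = 156.141 − -154.275 = 310.416°; wrapped into (−180°, 180°]: -49.584°.
θ = atan2( sin Δλ · cos φ₂ , cos φ₁ · sin φ₂ − sin φ₁ · cos φ₂ · cos Δλ )
  = atan2(-0.71269, 0.69389) = -45.766° → normalised to [0°, 360°): 314.234°.

314.2°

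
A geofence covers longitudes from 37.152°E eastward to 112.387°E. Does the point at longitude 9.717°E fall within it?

No

Band width going east from +37.152° to +112.387°: ((112.387 − 37.152) mod 360) = 75.235°.
Offset of +9.717° east of the west edge: ((9.717 − 37.152) mod 360) = 332.565°.
332.565° > 75.235° ⇒ outside.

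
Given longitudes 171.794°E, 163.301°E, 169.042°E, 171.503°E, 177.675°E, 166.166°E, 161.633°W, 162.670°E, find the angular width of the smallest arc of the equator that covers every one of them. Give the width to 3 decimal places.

35.697°

Sort the longitudes: -161.633°, +162.670°, +163.301°, +166.166°, +169.042°, +171.503°, +171.794°, +177.675°.
Eastward gaps between consecutive values (wrapping around): 324.303°, 0.631°, 2.865°, 2.876°, 2.461°, 0.291°, 5.881°, 20.692°.
Largest gap = 324.303° ⇒ minimal covering band is its complement: 360° − 324.303° = 35.697°.
Band runs from +162.670° eastward to -161.633°, crossing the antimeridian.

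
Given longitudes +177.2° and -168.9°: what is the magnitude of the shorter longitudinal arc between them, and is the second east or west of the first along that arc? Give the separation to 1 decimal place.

Raw difference: -168.9 − 177.2 = -346.1°.
Normalise into (−180°, 180°]: -346.1° + 360° = 13.9°.
Positive ⇒ the second point lies to the east; separation 13.9°.

13.9° east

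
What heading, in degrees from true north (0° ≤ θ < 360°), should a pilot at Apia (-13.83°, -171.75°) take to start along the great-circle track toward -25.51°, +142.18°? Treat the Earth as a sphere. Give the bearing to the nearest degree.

248°

Δλ = 142.18 − -171.75 = 313.93°; wrapped into (−180°, 180°]: -46.07°.
θ = atan2( sin Δλ · cos φ₂ , cos φ₁ · sin φ₂ − sin φ₁ · cos φ₂ · cos Δλ )
  = atan2(-0.64998, -0.26851) = -112.446° → normalised to [0°, 360°): 247.554°.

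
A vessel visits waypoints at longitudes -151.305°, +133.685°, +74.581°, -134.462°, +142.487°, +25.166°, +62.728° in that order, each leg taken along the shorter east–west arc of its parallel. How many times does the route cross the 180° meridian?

Leg 1: -151.305° → +133.685°, shortest Δλ = -75.01° (west) — crosses 180°.
Leg 2: +133.685° → +74.581°, shortest Δλ = -59.104° (west) — does not cross 180°.
Leg 3: +74.581° → -134.462°, shortest Δλ = 150.957° (east) — crosses 180°.
Leg 4: -134.462° → +142.487°, shortest Δλ = -83.051° (west) — crosses 180°.
Leg 5: +142.487° → +25.166°, shortest Δλ = -117.321° (west) — does not cross 180°.
Leg 6: +25.166° → +62.728°, shortest Δλ = 37.562° (east) — does not cross 180°.
Total crossings: 3.

3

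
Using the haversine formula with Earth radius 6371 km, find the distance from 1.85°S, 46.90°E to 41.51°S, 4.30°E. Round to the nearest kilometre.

6125 km

Δλ = 4.30 − 46.90 = -42.60°.
Δφ = -41.51 − -1.85 = -39.66°.
a = sin²(Δφ/2) + cos φ₁ · cos φ₂ · sin²(Δλ/2) = 0.213836.
c = 2·atan2(√a, √(1−a)) = 0.96146 rad → d = 6371·c ≈ 6125.43 km.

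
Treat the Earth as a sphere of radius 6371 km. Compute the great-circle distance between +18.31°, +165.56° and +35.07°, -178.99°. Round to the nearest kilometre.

Δλ = -178.99 − 165.56 = -344.55°; wrapped into (−180°, 180°]: 15.45°.
Δφ = 35.07 − 18.31 = 16.76°.
a = sin²(Δφ/2) + cos φ₁ · cos φ₂ · sin²(Δλ/2) = 0.035279.
c = 2·atan2(√a, √(1−a)) = 0.37790 rad → d = 6371·c ≈ 2407.59 km.

2408 km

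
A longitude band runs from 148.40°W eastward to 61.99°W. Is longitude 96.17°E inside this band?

No

Band width going east from -148.40° to -61.99°: ((-61.99 − -148.40) mod 360) = 86.41°.
Offset of +96.17° east of the west edge: ((96.17 − -148.40) mod 360) = 244.57°.
244.57° > 86.41° ⇒ outside.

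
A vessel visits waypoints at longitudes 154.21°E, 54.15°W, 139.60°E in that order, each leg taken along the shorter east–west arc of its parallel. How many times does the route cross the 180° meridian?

2

Leg 1: +154.21° → -54.15°, shortest Δλ = 151.64° (east) — crosses 180°.
Leg 2: -54.15° → +139.60°, shortest Δλ = -166.25° (west) — crosses 180°.
Total crossings: 2.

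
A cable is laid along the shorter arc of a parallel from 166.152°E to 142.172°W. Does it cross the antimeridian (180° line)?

Naïve |-142.172 − 166.152| = 308.324° > 180°, so the shorter arc goes the other way round — across 180°.
Signed shortest Δλ = ((-142.172 − 166.152 + 180) mod 360) − 180 = 51.676°.
Going east by 51.676° from +166.152° passes through 180° before reaching -142.172°.

Yes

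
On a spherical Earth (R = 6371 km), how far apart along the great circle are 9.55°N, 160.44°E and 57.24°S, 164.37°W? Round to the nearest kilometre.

Δλ = -164.37 − 160.44 = -324.81°; wrapped into (−180°, 180°]: 35.19°.
Δφ = -57.24 − 9.55 = -66.79°.
a = sin²(Δφ/2) + cos φ₁ · cos φ₂ · sin²(Δλ/2) = 0.351710.
c = 2·atan2(√a, √(1−a)) = 1.26969 rad → d = 6371·c ≈ 8089.17 km.

8089 km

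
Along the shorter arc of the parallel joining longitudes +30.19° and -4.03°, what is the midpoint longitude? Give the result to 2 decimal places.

Signed shortest Δλ from +30.19° to -4.03° is -34.22°.
Midpoint longitude = +30.19° + (-34.22°)/2 = +30.19° − 17.11° = +13.08°.

+13.08°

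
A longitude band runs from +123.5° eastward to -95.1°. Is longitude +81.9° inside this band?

No

Band width going east from +123.5° to -95.1°: ((-95.1 − 123.5) mod 360) = 141.4°.
Offset of +81.9° east of the west edge: ((81.9 − 123.5) mod 360) = 318.4°.
318.4° > 141.4° ⇒ outside.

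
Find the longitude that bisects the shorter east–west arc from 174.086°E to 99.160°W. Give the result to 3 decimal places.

142.537°W

Signed shortest Δλ from +174.086° to -99.160° is +86.754°.
Midpoint longitude = +174.086° + (+86.754°)/2 = +174.086° + 43.377° = +217.463°.
Normalise into (−180°, 180°]: -142.537°.
(The naïve average (+174.086 + -99.160)/2 = 37.463° is on the wrong side of the globe.)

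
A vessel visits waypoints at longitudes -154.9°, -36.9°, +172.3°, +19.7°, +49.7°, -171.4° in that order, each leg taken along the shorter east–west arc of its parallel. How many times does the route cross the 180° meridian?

Leg 1: -154.9° → -36.9°, shortest Δλ = 118.0° (east) — does not cross 180°.
Leg 2: -36.9° → +172.3°, shortest Δλ = -150.8° (west) — crosses 180°.
Leg 3: +172.3° → +19.7°, shortest Δλ = -152.6° (west) — does not cross 180°.
Leg 4: +19.7° → +49.7°, shortest Δλ = 30.0° (east) — does not cross 180°.
Leg 5: +49.7° → -171.4°, shortest Δλ = 138.9° (east) — crosses 180°.
Total crossings: 2.

2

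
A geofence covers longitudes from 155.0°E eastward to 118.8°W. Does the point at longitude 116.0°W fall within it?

Band width going east from +155.0° to -118.8°: ((-118.8 − 155.0) mod 360) = 86.2°.
Offset of -116.0° east of the west edge: ((-116.0 − 155.0) mod 360) = 89.0°.
89.0° > 86.2° ⇒ outside.

No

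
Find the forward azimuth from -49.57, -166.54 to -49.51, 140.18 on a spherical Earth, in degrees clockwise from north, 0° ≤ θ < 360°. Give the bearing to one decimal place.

Δλ = 140.18 − -166.54 = 306.72°; wrapped into (−180°, 180°]: -53.28°.
θ = atan2( sin Δλ · cos φ₂ , cos φ₁ · sin φ₂ − sin φ₁ · cos φ₂ · cos Δλ )
  = atan2(-0.52047, -0.19769) = -110.798° → normalised to [0°, 360°): 249.202°.

249.2°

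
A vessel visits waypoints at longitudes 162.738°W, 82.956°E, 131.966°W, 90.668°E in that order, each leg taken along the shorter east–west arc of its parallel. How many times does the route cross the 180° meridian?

3

Leg 1: -162.738° → +82.956°, shortest Δλ = -114.306° (west) — crosses 180°.
Leg 2: +82.956° → -131.966°, shortest Δλ = 145.078° (east) — crosses 180°.
Leg 3: -131.966° → +90.668°, shortest Δλ = -137.366° (west) — crosses 180°.
Total crossings: 3.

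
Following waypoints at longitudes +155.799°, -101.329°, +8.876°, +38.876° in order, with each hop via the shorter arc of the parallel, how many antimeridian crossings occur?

Leg 1: +155.799° → -101.329°, shortest Δλ = 102.872° (east) — crosses 180°.
Leg 2: -101.329° → +8.876°, shortest Δλ = 110.205° (east) — does not cross 180°.
Leg 3: +8.876° → +38.876°, shortest Δλ = 30.0° (east) — does not cross 180°.
Total crossings: 1.

1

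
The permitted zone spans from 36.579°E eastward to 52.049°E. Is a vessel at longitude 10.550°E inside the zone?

Band width going east from +36.579° to +52.049°: ((52.049 − 36.579) mod 360) = 15.470°.
Offset of +10.550° east of the west edge: ((10.550 − 36.579) mod 360) = 333.971°.
333.971° > 15.470° ⇒ outside.

No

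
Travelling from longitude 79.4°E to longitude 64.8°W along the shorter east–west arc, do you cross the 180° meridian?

Signed shortest Δλ = ((-64.8 − 79.4 + 180) mod 360) − 180 = -144.2°.
Going west by 144.2° from +79.4° reaches -64.8° without touching 180°.

No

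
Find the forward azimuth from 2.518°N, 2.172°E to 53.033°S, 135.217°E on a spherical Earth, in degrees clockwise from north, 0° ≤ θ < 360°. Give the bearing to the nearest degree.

151°

Δλ = 135.217 − 2.172 = 133.045°.
θ = atan2( sin Δλ · cos φ₂ , cos φ₁ · sin φ₂ − sin φ₁ · cos φ₂ · cos Δλ )
  = atan2(0.43948, -0.78018) = 150.607° → normalised to [0°, 360°): 150.607°.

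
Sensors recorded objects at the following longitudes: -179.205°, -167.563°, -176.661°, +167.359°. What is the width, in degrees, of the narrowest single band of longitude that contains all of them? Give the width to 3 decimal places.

25.078°

Sort the longitudes: -179.205°, -176.661°, -167.563°, +167.359°.
Eastward gaps between consecutive values (wrapping around): 2.544°, 9.098°, 334.922°, 13.436°.
Largest gap = 334.922° ⇒ minimal covering band is its complement: 360° − 334.922° = 25.078°.
Band runs from +167.359° eastward to -167.563°, crossing the antimeridian.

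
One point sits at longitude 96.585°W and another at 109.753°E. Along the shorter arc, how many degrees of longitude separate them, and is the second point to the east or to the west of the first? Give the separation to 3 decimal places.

153.662° west

Raw difference: 109.753 − -96.585 = 206.338°.
Normalise into (−180°, 180°]: 206.338° − 360° = -153.662°.
Negative ⇒ the second point lies to the west; separation 153.662°.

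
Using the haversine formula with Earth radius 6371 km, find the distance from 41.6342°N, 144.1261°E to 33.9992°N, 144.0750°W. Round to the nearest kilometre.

6182 km

Δλ = -144.0750 − 144.1261 = -288.2011°; wrapped into (−180°, 180°]: 71.7989°.
Δφ = 33.9992 − 41.6342 = -7.6350°.
a = sin²(Δφ/2) + cos φ₁ · cos φ₂ · sin²(Δλ/2) = 0.217476.
c = 2·atan2(√a, √(1−a)) = 0.97030 rad → d = 6371·c ≈ 6181.81 km.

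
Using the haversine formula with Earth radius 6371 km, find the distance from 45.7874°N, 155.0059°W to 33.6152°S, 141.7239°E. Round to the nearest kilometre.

Δλ = 141.7239 − -155.0059 = 296.7298°; wrapped into (−180°, 180°]: -63.2702°.
Δφ = -33.6152 − 45.7874 = -79.4026°.
a = sin²(Δφ/2) + cos φ₁ · cos φ₂ · sin²(Δλ/2) = 0.567805.
c = 2·atan2(√a, √(1−a)) = 1.70683 rad → d = 6371·c ≈ 10874.19 km.

10874 km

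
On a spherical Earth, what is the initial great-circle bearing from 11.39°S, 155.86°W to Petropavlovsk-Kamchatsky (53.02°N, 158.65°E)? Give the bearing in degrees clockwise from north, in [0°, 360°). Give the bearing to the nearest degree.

Δλ = 158.65 − -155.86 = 314.51°; wrapped into (−180°, 180°]: -45.49°.
θ = atan2( sin Δλ · cos φ₂ , cos φ₁ · sin φ₂ − sin φ₁ · cos φ₂ · cos Δλ )
  = atan2(-0.42897, 0.86639) = -26.341° → normalised to [0°, 360°): 333.659°.

334°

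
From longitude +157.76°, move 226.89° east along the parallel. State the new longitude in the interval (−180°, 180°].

Start at +157.76°; shift +226.89° → +384.65°.
+384.65° lies outside (−180°, 180°]; subtract 360° → +24.65°.

+24.65°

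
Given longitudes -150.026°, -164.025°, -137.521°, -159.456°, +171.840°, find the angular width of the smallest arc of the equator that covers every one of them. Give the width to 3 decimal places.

Sort the longitudes: -164.025°, -159.456°, -150.026°, -137.521°, +171.840°.
Eastward gaps between consecutive values (wrapping around): 4.569°, 9.430°, 12.505°, 309.361°, 24.135°.
Largest gap = 309.361° ⇒ minimal covering band is its complement: 360° − 309.361° = 50.639°.
Band runs from +171.840° eastward to -137.521°, crossing the antimeridian.

50.639°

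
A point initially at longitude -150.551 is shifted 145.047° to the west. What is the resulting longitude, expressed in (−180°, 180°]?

Start at -150.551°; shift −145.047° → -295.598°.
-295.598° lies outside (−180°, 180°]; add 360° → +64.402°.

+64.402°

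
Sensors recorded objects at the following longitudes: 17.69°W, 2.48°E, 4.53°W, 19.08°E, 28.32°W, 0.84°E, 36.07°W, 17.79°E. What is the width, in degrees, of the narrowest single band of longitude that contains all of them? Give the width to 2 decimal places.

Sort the longitudes: -36.07°, -28.32°, -17.69°, -4.53°, +0.84°, +2.48°, +17.79°, +19.08°.
Eastward gaps between consecutive values (wrapping around): 7.75°, 10.63°, 13.16°, 5.37°, 1.64°, 15.31°, 1.29°, 304.85°.
Largest gap = 304.85° ⇒ minimal covering band is its complement: 360° − 304.85° = 55.15°.
Band runs from -36.07° eastward to +19.08°.

55.15°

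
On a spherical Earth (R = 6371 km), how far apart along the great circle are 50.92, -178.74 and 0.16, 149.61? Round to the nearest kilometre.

6382 km

Δλ = 149.61 − -178.74 = 328.35°; wrapped into (−180°, 180°]: -31.65°.
Δφ = 0.16 − 50.92 = -50.76°.
a = sin²(Δφ/2) + cos φ₁ · cos φ₂ · sin²(Δλ/2) = 0.230595.
c = 2·atan2(√a, √(1−a)) = 1.00177 rad → d = 6371·c ≈ 6382.29 km.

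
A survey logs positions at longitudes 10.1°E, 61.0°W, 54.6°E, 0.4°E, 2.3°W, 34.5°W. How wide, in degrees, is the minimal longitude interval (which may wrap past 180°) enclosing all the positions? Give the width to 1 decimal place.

115.6°

Sort the longitudes: -61.0°, -34.5°, -2.3°, +0.4°, +10.1°, +54.6°.
Eastward gaps between consecutive values (wrapping around): 26.5°, 32.2°, 2.7°, 9.7°, 44.5°, 244.4°.
Largest gap = 244.4° ⇒ minimal covering band is its complement: 360° − 244.4° = 115.6°.
Band runs from -61.0° eastward to +54.6°.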